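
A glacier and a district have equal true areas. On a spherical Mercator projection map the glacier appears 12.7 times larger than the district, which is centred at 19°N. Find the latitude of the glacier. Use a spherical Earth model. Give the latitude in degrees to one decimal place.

Mercator areal scale is sec²φ, so apparent-area ratio = sec²φ₁ / sec²φ₂ = cos²φ₂ / cos²φ₁.
cos²φ₂ / cos²φ₁ = 12.7  ⇒  cos φ₁ = cos 19° / √12.7 = 0.9455/3.564 = 0.2653.
φ₁ = arccos(0.2653) ≈ 74.6°.

74.6°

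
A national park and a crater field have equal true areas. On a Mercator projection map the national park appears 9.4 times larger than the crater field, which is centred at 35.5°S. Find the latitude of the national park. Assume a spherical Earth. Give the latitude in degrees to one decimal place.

74.6°

For equal true areas on Mercator, apparent areas scale as sec²φ, so the ratio is cos²φ₂ / cos²φ₁.
cos²φ₂ / cos²φ₁ = 9.4  ⇒  cos φ₁ = cos 35.5° / √9.4 = 0.8141/3.066 = 0.2655.
φ₁ = arccos(0.2655) ≈ 74.6°.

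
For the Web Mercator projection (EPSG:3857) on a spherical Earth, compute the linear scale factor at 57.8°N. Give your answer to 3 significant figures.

Mercator is conformal, so the point scale is isotropic: h = k = sec φ = 1/cos φ.
k = 1/cos 57.8° = 1/0.5329 = 1.877.

1.88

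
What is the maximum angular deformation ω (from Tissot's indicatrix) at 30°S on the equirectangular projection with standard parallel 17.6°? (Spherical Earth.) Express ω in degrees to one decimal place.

5.5°

In the equirectangular projection with standard parallel φ₀ = 17.6° (x = Rλ cos φ₀, y = Rφ), meridians are true-scale (h = 1) and the parallel scale is k = cos φ₀ / cos φ.
At 30°: h = 1.000, k = 1.101; principal scales a = 1.101, b = 1.000.
sin(ω/2) = (a − b)/(a + b) = 0.1006/2.101 = 0.04791, so ω = 2 arcsin(0.04791) ≈ 5.5°.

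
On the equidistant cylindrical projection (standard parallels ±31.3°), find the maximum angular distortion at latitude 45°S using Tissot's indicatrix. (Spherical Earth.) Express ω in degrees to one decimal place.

10.8°

The equidistant cylindrical projection with φ₀ = 31.3° has h = 1 (meridians true) and k = cos φ₀ / cos φ along parallels.
At 45°: h = 1.000, k = 1.208; principal scales a = 1.208, b = 1.000.
sin(ω/2) = (a − b)/(a + b) = 0.2084/2.208 = 0.09436, so ω = 2 arcsin(0.09436) ≈ 10.8°.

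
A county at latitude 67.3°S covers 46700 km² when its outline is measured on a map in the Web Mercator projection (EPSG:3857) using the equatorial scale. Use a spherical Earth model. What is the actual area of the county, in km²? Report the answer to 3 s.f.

Mercator is conformal, so the point scale is isotropic: h = k = sec φ = 1/cos φ.
Areal scale = k² = sec²φ = 1/cos²(67.3°) = 1/0.3859² = 6.715.
True area = apparent / (areal scale) = 46700 / 6.715 ≈ 6950 km².

6950 km²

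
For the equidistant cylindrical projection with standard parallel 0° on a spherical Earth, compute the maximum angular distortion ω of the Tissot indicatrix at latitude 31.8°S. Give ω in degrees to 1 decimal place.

9.3°

For the equirectangular projection with φ₀ = 0 (plate carrée), h = 1 along meridians and k = sec φ along parallels.
At 31.8°: h = 1.000, k = 1.177; principal scales a = 1.177, b = 1.000.
sin(ω/2) = (a − b)/(a + b) = 0.1766/2.177 = 0.08114, so ω = 2 arcsin(0.08114) ≈ 9.3°.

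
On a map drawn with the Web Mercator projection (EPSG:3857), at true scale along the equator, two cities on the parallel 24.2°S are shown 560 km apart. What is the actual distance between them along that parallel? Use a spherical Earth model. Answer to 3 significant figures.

511 km

For Mercator, h = k = sec φ (a conformal cylindrical projection has a single point scale, 1/cos φ).
Along the parallel at 24.2°, map distances are exaggerated by k = sec 24.2° = 1.096.
True distance = 560 / 1.096 = 560 × cos 24.2° ≈ 511 km.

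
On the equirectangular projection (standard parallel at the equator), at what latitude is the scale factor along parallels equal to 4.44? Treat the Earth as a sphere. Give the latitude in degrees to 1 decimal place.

Plate carrée: h = 1, k = sec φ along parallels.
sec φ = 4.44  ⇒  cos φ = 0.2252  ⇒  φ ≈ 77.0°.

77.0°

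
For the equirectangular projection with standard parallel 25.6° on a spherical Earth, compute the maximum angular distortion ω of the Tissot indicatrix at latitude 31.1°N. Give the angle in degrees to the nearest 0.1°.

In the equirectangular projection with standard parallel φ₀ = 25.6° (x = Rλ cos φ₀, y = Rφ), meridians are true-scale (h = 1) and the parallel scale is k = cos φ₀ / cos φ.
At 31.1°: h = 1.000, k = 1.053; principal scales a = 1.053, b = 1.000.
sin(ω/2) = (a − b)/(a + b) = 0.05321/2.053 = 0.02592, so ω = 2 arcsin(0.02592) ≈ 3.0°.

3.0°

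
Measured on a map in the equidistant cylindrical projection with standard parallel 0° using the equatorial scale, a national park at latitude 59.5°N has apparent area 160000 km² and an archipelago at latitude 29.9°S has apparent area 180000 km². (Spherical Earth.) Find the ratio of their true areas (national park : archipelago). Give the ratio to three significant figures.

On the plate carrée, areal scale = h·k = 1 × sec φ, so true area = apparent × cos φ.
True area of national park: 160000 × cos(59.5°) = 160000 × 0.5075 = 81210 km².
True area of archipelago: 180000 × cos(29.9°) = 180000 × 0.8669 = 156000 km².
Ratio = 81210 / 156000 ≈ 0.520.

0.520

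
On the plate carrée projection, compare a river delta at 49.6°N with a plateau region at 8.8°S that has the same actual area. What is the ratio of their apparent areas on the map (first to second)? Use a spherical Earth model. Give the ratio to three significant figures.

Plate carrée maps x = Rλ, y = Rφ. The meridian scale is h = 1 and the parallel scale is k = 1/cos φ = sec φ.
Areal scale at 49.6°: h·k = 1.000 × 1.543 = 1.543.
Areal scale at 8.8°: h·k = 1.000 × 1.012 = 1.012.
Ratio = 1.543/1.012 ≈ 1.52.

1.52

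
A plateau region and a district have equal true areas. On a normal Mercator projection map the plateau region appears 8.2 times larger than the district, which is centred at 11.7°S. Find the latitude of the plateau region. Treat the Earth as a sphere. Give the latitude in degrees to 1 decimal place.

70.0°

Mercator areal scale is sec²φ, so apparent-area ratio = sec²φ₁ / sec²φ₂ = cos²φ₂ / cos²φ₁.
cos²φ₂ / cos²φ₁ = 8.2  ⇒  cos φ₁ = cos 11.7° / √8.2 = 0.9792/2.864 = 0.3420.
φ₁ = arccos(0.3420) ≈ 70.0°.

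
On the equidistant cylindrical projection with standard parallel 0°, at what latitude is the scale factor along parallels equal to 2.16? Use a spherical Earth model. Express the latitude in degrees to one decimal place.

62.4°

Plate carrée: h = 1, k = sec φ along parallels.
sec φ = 2.16  ⇒  cos φ = 0.4630  ⇒  φ ≈ 62.4°.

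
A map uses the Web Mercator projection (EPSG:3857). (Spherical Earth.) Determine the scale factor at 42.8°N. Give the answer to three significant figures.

1.36

For Mercator, h = k = sec φ (a conformal cylindrical projection has a single point scale, 1/cos φ).
k = 1/cos 42.8° = 1/0.7337 = 1.363.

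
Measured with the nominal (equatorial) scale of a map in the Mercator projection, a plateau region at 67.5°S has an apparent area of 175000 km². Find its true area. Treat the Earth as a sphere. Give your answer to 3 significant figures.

25600 km²

Mercator is conformal, so the point scale is isotropic: h = k = sec φ = 1/cos φ.
Areal scale = k² = sec²φ = 1/cos²(67.5°) = 1/0.3827² = 6.828.
True area = apparent / (areal scale) = 175000 / 6.828 ≈ 25600 km².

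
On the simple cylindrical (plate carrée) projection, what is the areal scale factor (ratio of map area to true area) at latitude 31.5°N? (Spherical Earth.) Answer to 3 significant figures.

In the plate carrée (x = Rλ, y = Rφ), meridians are true-scale (h = 1) and parallels are stretched by k = sec φ.
Areal scale = h·k = 1 × sec φ; at 31.5°, h = 1.000, k = 1.173, so h·k = 1.173.

1.17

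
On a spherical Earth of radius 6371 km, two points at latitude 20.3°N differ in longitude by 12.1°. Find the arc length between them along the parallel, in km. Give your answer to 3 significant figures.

Arc length along a parallel = R cos φ · Δλ (with Δλ in radians).
= 6371 × cos 20.3° × (12.1° × π/180) = 6371 × 0.9379 × 0.2112 ≈ 1260 km.

1260 km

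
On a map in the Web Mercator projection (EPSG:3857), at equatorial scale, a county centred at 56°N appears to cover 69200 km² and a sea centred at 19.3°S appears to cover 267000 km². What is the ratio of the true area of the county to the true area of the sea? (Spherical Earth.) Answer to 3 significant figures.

0.0910

Mercator's areal exaggeration is sec²φ; hence true area = (apparent area) · cos²φ.
True area of county: 69200 × cos²(56°) = 69200 × 0.3127 = 21640 km².
True area of sea: 267000 × cos²(19.3°) = 267000 × 0.8908 = 237800 km².
Ratio = 21640 / 237800 ≈ 0.0910.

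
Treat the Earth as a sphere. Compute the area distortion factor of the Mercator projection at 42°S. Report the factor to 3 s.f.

1.81

The Mercator projection is conformal; its linear scale factor is the same in every direction and equals sec φ = 1/cos φ.
Areal scale = k² = sec²φ = 1/cos²(42°) = 1/0.7431² = 1.811.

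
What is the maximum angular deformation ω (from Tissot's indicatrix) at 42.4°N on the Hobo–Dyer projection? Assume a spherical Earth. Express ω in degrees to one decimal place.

The Hobo–Dyer projection is cylindrical equal-area with φ₀ = 37.5°. A cylindrical equal-area projection with standard parallel φ₀ has meridian scale h = cos φ / cos φ₀ and parallel scale k = cos φ₀ / cos φ (so areas are preserved, h·k = 1).
At 42.4°: h = 0.9308, k = 1.074; principal scales a = 1.074, b = 0.9308.
sin(ω/2) = (a − b)/(a + b) = 0.1435/2.005 = 0.07159, so ω = 2 arcsin(0.07159) ≈ 8.2°.

8.2°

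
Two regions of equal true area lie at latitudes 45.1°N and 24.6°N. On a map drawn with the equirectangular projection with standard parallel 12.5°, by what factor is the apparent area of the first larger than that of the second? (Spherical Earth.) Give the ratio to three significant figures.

1.29

The equidistant cylindrical projection with φ₀ = 12.5° has h = 1 (meridians true) and k = cos φ₀ / cos φ along parallels.
Areal scale at 45.1°: h·k = 1.000 × 1.383 = 1.383.
Areal scale at 24.6°: h·k = 1.000 × 1.074 = 1.074.
Ratio = 1.383/1.074 ≈ 1.29.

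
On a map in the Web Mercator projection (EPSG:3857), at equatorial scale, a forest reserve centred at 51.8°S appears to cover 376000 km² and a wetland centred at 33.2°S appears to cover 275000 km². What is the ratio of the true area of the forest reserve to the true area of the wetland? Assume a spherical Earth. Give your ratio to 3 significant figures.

0.747

Since Mercator area scale is 1/cos²φ, the true area equals the apparent area multiplied by cos²φ.
True area of forest reserve: 376000 × cos²(51.8°) = 376000 × 0.3824 = 143800 km².
True area of wetland: 275000 × cos²(33.2°) = 275000 × 0.7002 = 192500 km².
Ratio = 143800 / 192500 ≈ 0.747.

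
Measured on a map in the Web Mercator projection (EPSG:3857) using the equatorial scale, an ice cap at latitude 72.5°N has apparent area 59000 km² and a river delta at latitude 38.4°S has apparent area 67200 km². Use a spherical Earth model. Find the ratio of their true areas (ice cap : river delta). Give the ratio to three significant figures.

On Mercator the areal scale is sec²φ, so true area = apparent × cos²φ.
True area of ice cap: 59000 × cos²(72.5°) = 59000 × 0.09042 = 5335 km².
True area of river delta: 67200 × cos²(38.4°) = 67200 × 0.6142 = 41270 km².
Ratio = 5335 / 41270 ≈ 0.129.

0.129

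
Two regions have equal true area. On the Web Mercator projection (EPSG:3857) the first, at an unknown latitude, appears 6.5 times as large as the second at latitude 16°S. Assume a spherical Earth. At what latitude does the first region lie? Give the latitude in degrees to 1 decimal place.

67.8°

Mercator areal scale is sec²φ, so apparent-area ratio = sec²φ₁ / sec²φ₂ = cos²φ₂ / cos²φ₁.
cos²φ₂ / cos²φ₁ = 6.5  ⇒  cos φ₁ = cos 16° / √6.5 = 0.9613/2.550 = 0.3770.
φ₁ = arccos(0.3770) ≈ 67.8°.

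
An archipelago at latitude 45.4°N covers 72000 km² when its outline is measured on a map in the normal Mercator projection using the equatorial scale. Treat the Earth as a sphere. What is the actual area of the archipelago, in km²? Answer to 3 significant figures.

35500 km²

For Mercator, h = k = sec φ (a conformal cylindrical projection has a single point scale, 1/cos φ).
Areal scale = k² = sec²φ = 1/cos²(45.4°) = 1/0.7022² = 2.028.
True area = apparent / (areal scale) = 72000 / 2.028 ≈ 35500 km².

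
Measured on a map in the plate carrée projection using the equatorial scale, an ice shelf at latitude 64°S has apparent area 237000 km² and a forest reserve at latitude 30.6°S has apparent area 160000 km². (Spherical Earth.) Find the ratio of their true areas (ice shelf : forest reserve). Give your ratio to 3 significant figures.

0.754

On the plate carrée, areal scale = h·k = 1 × sec φ, so true area = apparent × cos φ.
True area of ice shelf: 237000 × cos(64°) = 237000 × 0.4384 = 103900 km².
True area of forest reserve: 160000 × cos(30.6°) = 160000 × 0.8607 = 137700 km².
Ratio = 103900 / 137700 ≈ 0.754.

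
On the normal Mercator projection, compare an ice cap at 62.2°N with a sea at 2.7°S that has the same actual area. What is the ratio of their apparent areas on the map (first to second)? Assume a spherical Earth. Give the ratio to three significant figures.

4.59

Mercator is conformal with k = sec φ, so areal scale = k² = sec²φ.
At 62.2°: sec²(62.2°) = 1/0.4664² = 4.597.
At 2.7°: sec²(2.7°) = 1/0.9989² = 1.002.
Ratio = 4.597/1.002 = cos²(2.7°)/cos²(62.2°) ≈ 4.59.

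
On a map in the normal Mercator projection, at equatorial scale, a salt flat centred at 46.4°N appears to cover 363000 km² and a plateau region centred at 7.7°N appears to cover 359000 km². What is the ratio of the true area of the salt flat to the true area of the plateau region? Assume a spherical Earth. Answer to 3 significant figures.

0.490

Mercator's areal exaggeration is sec²φ; hence true area = (apparent area) · cos²φ.
True area of salt flat: 363000 × cos²(46.4°) = 363000 × 0.4756 = 172600 km².
True area of plateau region: 359000 × cos²(7.7°) = 359000 × 0.9820 = 352600 km².
Ratio = 172600 / 352600 ≈ 0.490.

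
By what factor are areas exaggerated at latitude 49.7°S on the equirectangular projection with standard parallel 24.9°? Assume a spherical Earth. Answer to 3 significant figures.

With standard parallel φ₀ = 24.9°, the equirectangular projection gives x = Rλ cos φ₀, y = Rφ, so h = 1 and k = cos 24.9° / cos φ.
Areal scale = h·k = 1 × cos φ₀ / cos φ; at 49.7°, h = 1.000, k = 1.402, so h·k = 1.402.

1.40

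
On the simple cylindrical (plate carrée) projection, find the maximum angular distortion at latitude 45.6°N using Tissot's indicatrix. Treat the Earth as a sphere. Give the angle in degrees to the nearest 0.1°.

20.4°

In the plate carrée (x = Rλ, y = Rφ), meridians are true-scale (h = 1) and parallels are stretched by k = sec φ.
At 45.6°: h = 1.000, k = 1.429; principal scales a = 1.429, b = 1.000.
sin(ω/2) = (a − b)/(a + b) = 0.4293/2.429 = 0.1767, so ω = 2 arcsin(0.1767) ≈ 20.4°.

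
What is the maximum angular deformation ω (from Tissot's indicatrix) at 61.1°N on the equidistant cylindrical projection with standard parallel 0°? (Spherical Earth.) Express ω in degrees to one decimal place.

Plate carrée maps x = Rλ, y = Rφ. The meridian scale is h = 1 and the parallel scale is k = 1/cos φ = sec φ.
At 61.1°: h = 1.000, k = 2.069; principal scales a = 2.069, b = 1.000.
sin(ω/2) = (a − b)/(a + b) = 1.069/3.069 = 0.3484, so ω = 2 arcsin(0.3484) ≈ 40.8°.

40.8°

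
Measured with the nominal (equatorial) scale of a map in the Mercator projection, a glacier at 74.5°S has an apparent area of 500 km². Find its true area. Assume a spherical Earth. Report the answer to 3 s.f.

35.7 km²

For Mercator, h = k = sec φ (a conformal cylindrical projection has a single point scale, 1/cos φ).
Areal scale = k² = sec²φ = 1/cos²(74.5°) = 1/0.2672² = 14.00.
True area = apparent / (areal scale) = 500 / 14.00 ≈ 35.7 km².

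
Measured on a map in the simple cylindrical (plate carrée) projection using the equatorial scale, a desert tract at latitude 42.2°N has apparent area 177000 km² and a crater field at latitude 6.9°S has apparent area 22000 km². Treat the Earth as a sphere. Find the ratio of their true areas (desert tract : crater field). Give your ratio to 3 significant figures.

6.00

On the plate carrée, areal scale = h·k = 1 × sec φ, so true area = apparent × cos φ.
True area of desert tract: 177000 × cos(42.2°) = 177000 × 0.7408 = 131100 km².
True area of crater field: 22000 × cos(6.9°) = 22000 × 0.9928 = 21840 km².
Ratio = 131100 / 21840 ≈ 6.00.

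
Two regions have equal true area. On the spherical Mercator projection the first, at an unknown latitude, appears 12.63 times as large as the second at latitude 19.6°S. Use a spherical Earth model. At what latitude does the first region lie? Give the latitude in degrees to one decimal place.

For equal true areas on Mercator, apparent areas scale as sec²φ, so the ratio is cos²φ₂ / cos²φ₁.
cos²φ₂ / cos²φ₁ = 12.63  ⇒  cos φ₁ = cos 19.6° / √12.63 = 0.9421/3.554 = 0.2651.
φ₁ = arccos(0.2651) ≈ 74.6°.

74.6°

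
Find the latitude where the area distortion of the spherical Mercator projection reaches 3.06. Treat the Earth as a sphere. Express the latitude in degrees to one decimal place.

Mercator areal scale is sec²φ.
sec²φ = 3.06  ⇒  cos²φ = 0.3268  ⇒  cos φ = 0.5717.
φ = arccos(0.5717) ≈ 55.1°.

55.1°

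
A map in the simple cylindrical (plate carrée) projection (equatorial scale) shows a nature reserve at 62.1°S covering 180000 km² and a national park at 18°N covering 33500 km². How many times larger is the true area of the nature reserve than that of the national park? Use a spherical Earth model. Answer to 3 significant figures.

2.64

On the plate carrée, areal scale = h·k = 1 × sec φ, so true area = apparent × cos φ.
True area of nature reserve: 180000 × cos(62.1°) = 180000 × 0.4679 = 84230 km².
True area of national park: 33500 × cos(18°) = 33500 × 0.9511 = 31860 km².
Ratio = 84230 / 31860 ≈ 2.64.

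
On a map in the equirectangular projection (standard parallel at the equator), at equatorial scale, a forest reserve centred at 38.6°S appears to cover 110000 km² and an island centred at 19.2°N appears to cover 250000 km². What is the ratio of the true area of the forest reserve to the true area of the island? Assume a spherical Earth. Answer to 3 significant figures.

0.364

On the plate carrée, areal scale = h·k = 1 × sec φ, so true area = apparent × cos φ.
True area of forest reserve: 110000 × cos(38.6°) = 110000 × 0.7815 = 85970 km².
True area of island: 250000 × cos(19.2°) = 250000 × 0.9444 = 236100 km².
Ratio = 85970 / 236100 ≈ 0.364.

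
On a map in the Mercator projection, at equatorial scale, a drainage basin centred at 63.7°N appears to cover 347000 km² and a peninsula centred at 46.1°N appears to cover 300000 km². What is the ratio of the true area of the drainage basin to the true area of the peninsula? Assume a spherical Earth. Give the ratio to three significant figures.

0.472

On Mercator the areal scale is sec²φ, so true area = apparent × cos²φ.
True area of drainage basin: 347000 × cos²(63.7°) = 347000 × 0.1963 = 68120 km².
True area of peninsula: 300000 × cos²(46.1°) = 300000 × 0.4808 = 144200 km².
Ratio = 68120 / 144200 ≈ 0.472.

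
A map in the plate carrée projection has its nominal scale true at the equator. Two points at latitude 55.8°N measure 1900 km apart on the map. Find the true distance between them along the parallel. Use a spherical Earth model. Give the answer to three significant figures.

1070 km

Plate carrée maps x = Rλ, y = Rφ. The meridian scale is h = 1 and the parallel scale is k = 1/cos φ = sec φ.
Along the parallel at 55.8°, map distances are exaggerated by k = sec 55.8° = 1.779.
True distance = 1900 / 1.779 = 1900 × cos 55.8° ≈ 1070 km.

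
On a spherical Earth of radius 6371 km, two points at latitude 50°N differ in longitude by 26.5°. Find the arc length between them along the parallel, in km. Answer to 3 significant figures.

1890 km

Arc length along a parallel = R cos φ · Δλ (with Δλ in radians).
= 6371 × cos 50° × (26.5° × π/180) = 6371 × 0.6428 × 0.4625 ≈ 1890 km.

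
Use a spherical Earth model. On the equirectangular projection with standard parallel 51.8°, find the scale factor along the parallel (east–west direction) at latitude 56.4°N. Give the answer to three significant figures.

1.12

In the equirectangular projection with standard parallel φ₀ = 51.8° (x = Rλ cos φ₀, y = Rφ), meridians are true-scale (h = 1) and the parallel scale is k = cos φ₀ / cos φ.
k = cos 51.8° / cos 56.4° = 0.6184/0.5534 = 1.117.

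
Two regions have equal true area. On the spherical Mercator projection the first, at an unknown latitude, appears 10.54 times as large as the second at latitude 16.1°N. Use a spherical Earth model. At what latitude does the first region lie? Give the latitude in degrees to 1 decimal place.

72.8°

On Mercator, (apparent₁)/(apparent₂) = sec²φ₁ / sec²φ₂ when true areas are equal.
cos²φ₂ / cos²φ₁ = 10.54  ⇒  cos φ₁ = cos 16.1° / √10.54 = 0.9608/3.247 = 0.2959.
φ₁ = arccos(0.2959) ≈ 72.8°.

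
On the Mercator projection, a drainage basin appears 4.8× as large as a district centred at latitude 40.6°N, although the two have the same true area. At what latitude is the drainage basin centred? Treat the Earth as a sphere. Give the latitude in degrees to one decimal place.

69.7°

For equal true areas on Mercator, apparent areas scale as sec²φ, so the ratio is cos²φ₂ / cos²φ₁.
cos²φ₂ / cos²φ₁ = 4.8  ⇒  cos φ₁ = cos 40.6° / √4.8 = 0.7593/2.191 = 0.3466.
φ₁ = arccos(0.3466) ≈ 69.7°.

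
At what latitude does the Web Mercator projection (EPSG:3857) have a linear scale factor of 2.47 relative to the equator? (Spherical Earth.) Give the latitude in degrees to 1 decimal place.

66.1°

Mercator scale is k = sec φ = 1/cos φ.
1/cos φ = 2.47  ⇒  cos φ = 0.4049  ⇒  φ = arccos(0.4049) ≈ 66.1°.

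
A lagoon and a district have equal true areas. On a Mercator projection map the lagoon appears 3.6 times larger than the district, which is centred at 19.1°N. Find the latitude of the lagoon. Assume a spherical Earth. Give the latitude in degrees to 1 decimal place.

60.1°

On Mercator, (apparent₁)/(apparent₂) = sec²φ₁ / sec²φ₂ when true areas are equal.
cos²φ₂ / cos²φ₁ = 3.6  ⇒  cos φ₁ = cos 19.1° / √3.6 = 0.9449/1.897 = 0.4980.
φ₁ = arccos(0.4980) ≈ 60.1°.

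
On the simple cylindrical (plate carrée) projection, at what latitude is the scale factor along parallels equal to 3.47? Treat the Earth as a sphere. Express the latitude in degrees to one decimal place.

Plate carrée: h = 1, k = sec φ along parallels.
sec φ = 3.47  ⇒  cos φ = 0.2882  ⇒  φ ≈ 73.3°.

73.3°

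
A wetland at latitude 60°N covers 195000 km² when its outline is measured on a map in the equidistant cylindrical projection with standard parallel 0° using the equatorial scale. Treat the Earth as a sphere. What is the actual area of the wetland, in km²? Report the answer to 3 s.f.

For the equirectangular projection with φ₀ = 0 (plate carrée), h = 1 along meridians and k = sec φ along parallels.
Areal scale = h·k = 1 × sec φ; at 60°, h = 1.000, k = 2.000, so h·k = 2.000.
True area = apparent / (areal scale) = 195000 / 2.000 ≈ 97500 km².

97500 km²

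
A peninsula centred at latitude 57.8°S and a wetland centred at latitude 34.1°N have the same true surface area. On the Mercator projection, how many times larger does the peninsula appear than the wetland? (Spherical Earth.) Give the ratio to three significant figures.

Mercator is conformal with k = sec φ, so areal scale = k² = sec²φ.
At 57.8°: sec²(57.8°) = 1/0.5329² = 3.522.
At 34.1°: sec²(34.1°) = 1/0.8281² = 1.458.
Ratio = 3.522/1.458 = cos²(34.1°)/cos²(57.8°) ≈ 2.41.

2.41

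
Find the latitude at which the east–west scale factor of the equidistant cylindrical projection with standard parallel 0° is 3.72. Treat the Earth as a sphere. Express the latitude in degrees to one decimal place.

74.4°

Plate carrée: h = 1, k = sec φ along parallels.
sec φ = 3.72  ⇒  cos φ = 0.2688  ⇒  φ ≈ 74.4°.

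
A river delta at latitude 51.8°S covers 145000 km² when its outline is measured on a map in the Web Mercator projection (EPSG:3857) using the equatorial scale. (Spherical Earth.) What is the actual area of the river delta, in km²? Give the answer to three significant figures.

Mercator is conformal, so the point scale is isotropic: h = k = sec φ = 1/cos φ.
Areal scale = k² = sec²φ = 1/cos²(51.8°) = 1/0.6184² = 2.615.
True area = apparent / (areal scale) = 145000 / 2.615 ≈ 55500 km².

55500 km²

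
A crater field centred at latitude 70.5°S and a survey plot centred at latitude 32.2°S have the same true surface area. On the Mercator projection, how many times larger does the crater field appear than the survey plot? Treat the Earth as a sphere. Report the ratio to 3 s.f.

6.43

Mercator is conformal with k = sec φ, so areal scale = k² = sec²φ.
At 70.5°: sec²(70.5°) = 1/0.3338² = 8.974.
At 32.2°: sec²(32.2°) = 1/0.8462² = 1.397.
Ratio = 8.974/1.397 = cos²(32.2°)/cos²(70.5°) ≈ 6.43.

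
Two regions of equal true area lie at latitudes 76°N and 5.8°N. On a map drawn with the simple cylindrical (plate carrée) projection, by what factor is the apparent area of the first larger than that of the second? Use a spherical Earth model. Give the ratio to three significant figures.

4.11

Plate carrée maps x = Rλ, y = Rφ. The meridian scale is h = 1 and the parallel scale is k = 1/cos φ = sec φ.
Areal scale at 76°: h·k = 1.000 × 4.134 = 4.134.
Areal scale at 5.8°: h·k = 1.000 × 1.005 = 1.005.
Ratio = 4.134/1.005 ≈ 4.11.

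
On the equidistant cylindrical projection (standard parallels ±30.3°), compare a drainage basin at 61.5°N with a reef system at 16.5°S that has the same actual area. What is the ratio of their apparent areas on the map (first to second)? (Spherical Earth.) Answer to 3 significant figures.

2.01

The equidistant cylindrical projection with φ₀ = 30.3° has h = 1 (meridians true) and k = cos φ₀ / cos φ along parallels.
Areal scale at 61.5°: h·k = 1.000 × 1.809 = 1.809.
Areal scale at 16.5°: h·k = 1.000 × 0.9005 = 0.9005.
Ratio = 1.809/0.9005 ≈ 2.01.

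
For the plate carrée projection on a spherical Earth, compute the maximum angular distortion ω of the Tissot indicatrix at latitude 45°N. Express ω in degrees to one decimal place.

19.8°

Plate carrée maps x = Rλ, y = Rφ. The meridian scale is h = 1 and the parallel scale is k = 1/cos φ = sec φ.
At 45°: h = 1.000, k = 1.414; principal scales a = 1.414, b = 1.000.
sin(ω/2) = (a − b)/(a + b) = 0.4142/2.414 = 0.1716, so ω = 2 arcsin(0.1716) ≈ 19.8°.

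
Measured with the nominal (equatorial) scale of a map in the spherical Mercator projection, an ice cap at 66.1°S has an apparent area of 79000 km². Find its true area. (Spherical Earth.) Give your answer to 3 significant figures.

The Mercator projection is conformal; its linear scale factor is the same in every direction and equals sec φ = 1/cos φ.
Areal scale = k² = sec²φ = 1/cos²(66.1°) = 1/0.4051² = 6.092.
True area = apparent / (areal scale) = 79000 / 6.092 ≈ 13000 km².

13000 km²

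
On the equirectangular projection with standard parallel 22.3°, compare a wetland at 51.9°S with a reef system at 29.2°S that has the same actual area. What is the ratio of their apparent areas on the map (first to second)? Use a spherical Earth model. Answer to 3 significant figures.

1.41

In the equirectangular projection with standard parallel φ₀ = 22.3° (x = Rλ cos φ₀, y = Rφ), meridians are true-scale (h = 1) and the parallel scale is k = cos φ₀ / cos φ.
Areal scale at 51.9°: h·k = 1.000 × 1.499 = 1.499.
Areal scale at 29.2°: h·k = 1.000 × 1.060 = 1.060.
Ratio = 1.499/1.060 ≈ 1.41.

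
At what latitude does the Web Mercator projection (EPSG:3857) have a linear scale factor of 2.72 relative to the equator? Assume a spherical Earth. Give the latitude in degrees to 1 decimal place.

Mercator scale is k = sec φ = 1/cos φ.
1/cos φ = 2.72  ⇒  cos φ = 0.3676  ⇒  φ = arccos(0.3676) ≈ 68.4°.

68.4°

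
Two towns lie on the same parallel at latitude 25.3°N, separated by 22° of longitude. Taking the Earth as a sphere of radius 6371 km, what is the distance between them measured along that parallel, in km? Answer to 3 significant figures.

Arc length along a parallel = R cos φ · Δλ (with Δλ in radians).
= 6371 × cos 25.3° × (22° × π/180) = 6371 × 0.9041 × 0.3840 ≈ 2210 km.

2210 km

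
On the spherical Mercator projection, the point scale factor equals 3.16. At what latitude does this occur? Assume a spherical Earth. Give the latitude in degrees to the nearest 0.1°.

Mercator scale is k = sec φ = 1/cos φ.
1/cos φ = 3.16  ⇒  cos φ = 0.3165  ⇒  φ = arccos(0.3165) ≈ 71.6°.

71.6°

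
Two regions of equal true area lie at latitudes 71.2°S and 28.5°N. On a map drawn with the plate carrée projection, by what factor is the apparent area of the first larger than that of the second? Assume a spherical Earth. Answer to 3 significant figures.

2.73

Plate carrée maps x = Rλ, y = Rφ. The meridian scale is h = 1 and the parallel scale is k = 1/cos φ = sec φ.
Areal scale at 71.2°: h·k = 1.000 × 3.103 = 3.103.
Areal scale at 28.5°: h·k = 1.000 × 1.138 = 1.138.
Ratio = 3.103/1.138 ≈ 2.73.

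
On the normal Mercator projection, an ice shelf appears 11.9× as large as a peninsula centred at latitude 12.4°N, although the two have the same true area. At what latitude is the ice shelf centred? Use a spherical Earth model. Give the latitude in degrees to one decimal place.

For equal true areas on Mercator, apparent areas scale as sec²φ, so the ratio is cos²φ₂ / cos²φ₁.
cos²φ₂ / cos²φ₁ = 11.9  ⇒  cos φ₁ = cos 12.4° / √11.9 = 0.9767/3.450 = 0.2831.
φ₁ = arccos(0.2831) ≈ 73.6°.

73.6°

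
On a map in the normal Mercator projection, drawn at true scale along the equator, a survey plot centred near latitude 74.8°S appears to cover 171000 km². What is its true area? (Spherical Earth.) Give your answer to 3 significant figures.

Mercator is conformal, so the point scale is isotropic: h = k = sec φ = 1/cos φ.
Areal scale = k² = sec²φ = 1/cos²(74.8°) = 1/0.2622² = 14.55.
True area = apparent / (areal scale) = 171000 / 14.55 ≈ 11800 km².

11800 km²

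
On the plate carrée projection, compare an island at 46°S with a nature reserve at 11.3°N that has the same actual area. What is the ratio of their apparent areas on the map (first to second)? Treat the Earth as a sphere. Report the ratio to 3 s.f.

1.41

Plate carrée maps x = Rλ, y = Rφ. The meridian scale is h = 1 and the parallel scale is k = 1/cos φ = sec φ.
Areal scale at 46°: h·k = 1.000 × 1.440 = 1.440.
Areal scale at 11.3°: h·k = 1.000 × 1.020 = 1.020.
Ratio = 1.440/1.020 ≈ 1.41.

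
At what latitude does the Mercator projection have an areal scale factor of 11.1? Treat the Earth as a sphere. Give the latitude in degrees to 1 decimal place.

72.5°

Mercator areal scale is sec²φ.
sec²φ = 11.1  ⇒  cos²φ = 0.09009  ⇒  cos φ = 0.3002.
φ = arccos(0.3002) ≈ 72.5°.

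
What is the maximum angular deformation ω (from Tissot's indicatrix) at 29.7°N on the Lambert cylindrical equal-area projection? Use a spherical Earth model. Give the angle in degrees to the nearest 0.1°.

16.1°

The Lambert cylindrical equal-area projection is the cylindrical equal-area projection with its standard parallel at the equator (φ₀ = 0). Cylindrical equal-area (φ₀ = 0°): h = cos φ / cos 0° along meridians, k = cos 0° / cos φ along parallels; h·k = 1.
At 29.7°: h = 0.8686, k = 1.151; principal scales a = 1.151, b = 0.8686.
sin(ω/2) = (a − b)/(a + b) = 0.2826/2.020 = 0.1399, so ω = 2 arcsin(0.1399) ≈ 16.1°.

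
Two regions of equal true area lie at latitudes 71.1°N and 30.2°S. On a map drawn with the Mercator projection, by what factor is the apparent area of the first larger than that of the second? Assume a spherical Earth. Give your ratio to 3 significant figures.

7.12

Mercator areal scale is sec²φ.
At 71.1°: sec²(71.1°) = 1/0.3239² = 9.531.
At 30.2°: sec²(30.2°) = 1/0.8643² = 1.339.
Ratio = 9.531/1.339 = cos²(30.2°)/cos²(71.1°) ≈ 7.12.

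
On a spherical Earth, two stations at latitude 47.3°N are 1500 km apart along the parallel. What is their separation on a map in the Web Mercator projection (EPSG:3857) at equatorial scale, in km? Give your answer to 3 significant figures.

2210 km

For Mercator, h = k = sec φ (a conformal cylindrical projection has a single point scale, 1/cos φ).
Along the parallel, k = sec 47.3° = 1/0.6782 = 1.475.
Map distance = 1500 × 1.475 ≈ 2210 km.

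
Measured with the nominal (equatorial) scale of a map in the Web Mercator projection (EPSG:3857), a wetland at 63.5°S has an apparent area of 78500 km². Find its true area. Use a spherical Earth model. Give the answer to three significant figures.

The Mercator projection is conformal; its linear scale factor is the same in every direction and equals sec φ = 1/cos φ.
Areal scale = k² = sec²φ = 1/cos²(63.5°) = 1/0.4462² = 5.023.
True area = apparent / (areal scale) = 78500 / 5.023 ≈ 15600 km².

15600 km²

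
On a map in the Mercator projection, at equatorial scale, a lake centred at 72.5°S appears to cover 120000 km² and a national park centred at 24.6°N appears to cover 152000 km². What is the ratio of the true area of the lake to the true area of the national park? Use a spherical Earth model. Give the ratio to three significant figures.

Since Mercator area scale is 1/cos²φ, the true area equals the apparent area multiplied by cos²φ.
True area of lake: 120000 × cos²(72.5°) = 120000 × 0.09042 = 10850 km².
True area of national park: 152000 × cos²(24.6°) = 152000 × 0.8267 = 125700 km².
Ratio = 10850 / 125700 ≈ 0.0864.

0.0864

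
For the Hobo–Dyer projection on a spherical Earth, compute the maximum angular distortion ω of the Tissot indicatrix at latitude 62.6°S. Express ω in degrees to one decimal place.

Hobo–Dyer is a cylindrical equal-area projection with standard parallels at ±37.5°. A cylindrical equal-area projection with standard parallel φ₀ has meridian scale h = cos φ / cos φ₀ and parallel scale k = cos φ₀ / cos φ (so areas are preserved, h·k = 1).
At 62.6°: h = 0.5801, k = 1.724; principal scales a = 1.724, b = 0.5801.
sin(ω/2) = (a − b)/(a + b) = 1.144/2.304 = 0.4965, so ω = 2 arcsin(0.4965) ≈ 59.5°.

59.5°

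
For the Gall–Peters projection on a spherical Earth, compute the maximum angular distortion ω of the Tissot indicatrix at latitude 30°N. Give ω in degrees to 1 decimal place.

23.1°

Gall–Peters is a cylindrical equal-area projection with standard parallels at ±45°. Cylindrical equal-area (φ₀ = 45°): h = cos φ / cos 45° along meridians, k = cos 45° / cos φ along parallels; h·k = 1.
At 30°: h = 1.225, k = 0.8165; principal scales a = 1.225, b = 0.8165.
sin(ω/2) = (a − b)/(a + b) = 0.4082/2.041 = 0.2000, so ω = 2 arcsin(0.2000) ≈ 23.1°.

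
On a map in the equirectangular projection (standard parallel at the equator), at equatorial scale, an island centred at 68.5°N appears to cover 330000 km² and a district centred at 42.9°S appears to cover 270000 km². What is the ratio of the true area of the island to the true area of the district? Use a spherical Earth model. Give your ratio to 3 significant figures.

Plate carrée has h = 1 and k = sec φ, giving areal scale sec φ; true area = (apparent area) · cos φ.
True area of island: 330000 × cos(68.5°) = 330000 × 0.3665 = 120900 km².
True area of district: 270000 × cos(42.9°) = 270000 × 0.7325 = 197800 km².
Ratio = 120900 / 197800 ≈ 0.611.

0.611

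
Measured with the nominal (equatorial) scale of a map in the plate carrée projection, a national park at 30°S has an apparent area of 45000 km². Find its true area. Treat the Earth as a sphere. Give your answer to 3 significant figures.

For the equirectangular projection with φ₀ = 0 (plate carrée), h = 1 along meridians and k = sec φ along parallels.
Areal scale = h·k = 1 × sec φ; at 30°, h = 1.000, k = 1.155, so h·k = 1.155.
True area = apparent / (areal scale) = 45000 / 1.155 ≈ 39000 km².

39000 km²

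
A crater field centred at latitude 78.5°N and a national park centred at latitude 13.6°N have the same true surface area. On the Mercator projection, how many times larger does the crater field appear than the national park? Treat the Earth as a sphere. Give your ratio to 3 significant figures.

Mercator is conformal with k = sec φ, so areal scale = k² = sec²φ.
At 78.5°: sec²(78.5°) = 1/0.1994² = 25.16.
At 13.6°: sec²(13.6°) = 1/0.9720² = 1.059.
Ratio = 25.16/1.059 = cos²(13.6°)/cos²(78.5°) ≈ 23.8.

23.8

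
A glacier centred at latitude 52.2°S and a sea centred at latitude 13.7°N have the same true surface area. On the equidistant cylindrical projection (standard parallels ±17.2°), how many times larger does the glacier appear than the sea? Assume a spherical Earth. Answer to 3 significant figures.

With standard parallel φ₀ = 17.2°, the equirectangular projection gives x = Rλ cos φ₀, y = Rφ, so h = 1 and k = cos 17.2° / cos φ.
Areal scale at 52.2°: h·k = 1.000 × 1.559 = 1.559.
Areal scale at 13.7°: h·k = 1.000 × 0.9833 = 0.9833.
Ratio = 1.559/0.9833 ≈ 1.59.

1.59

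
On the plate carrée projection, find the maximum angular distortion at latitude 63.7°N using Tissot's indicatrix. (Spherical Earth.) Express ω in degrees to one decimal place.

In the plate carrée (x = Rλ, y = Rφ), meridians are true-scale (h = 1) and parallels are stretched by k = sec φ.
At 63.7°: h = 1.000, k = 2.257; principal scales a = 2.257, b = 1.000.
sin(ω/2) = (a − b)/(a + b) = 1.257/3.257 = 0.3859, so ω = 2 arcsin(0.3859) ≈ 45.4°.

45.4°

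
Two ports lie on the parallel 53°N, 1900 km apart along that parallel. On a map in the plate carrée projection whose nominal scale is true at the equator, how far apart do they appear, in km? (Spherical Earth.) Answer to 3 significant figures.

Plate carrée maps x = Rλ, y = Rφ. The meridian scale is h = 1 and the parallel scale is k = 1/cos φ = sec φ.
Along the parallel, k = sec 53° = 1/0.6018 = 1.662.
Map distance = 1900 × 1.662 ≈ 3160 km.

3160 km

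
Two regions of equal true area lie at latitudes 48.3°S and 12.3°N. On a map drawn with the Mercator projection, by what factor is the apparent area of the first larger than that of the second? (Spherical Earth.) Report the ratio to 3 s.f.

On Mercator, area is exaggerated by sec²φ = 1/cos²φ.
At 48.3°: sec²(48.3°) = 1/0.6652² = 2.260.
At 12.3°: sec²(12.3°) = 1/0.9770² = 1.048.
Ratio = 2.260/1.048 = cos²(12.3°)/cos²(48.3°) ≈ 2.16.

2.16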